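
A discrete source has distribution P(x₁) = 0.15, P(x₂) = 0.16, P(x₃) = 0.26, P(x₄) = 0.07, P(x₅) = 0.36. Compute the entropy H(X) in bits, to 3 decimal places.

2.138 bits

H = −Σ pᵢ log₂ pᵢ.
−0.15·log₂(0.15) = 0.4105
−0.16·log₂(0.16) = 0.4230
−0.26·log₂(0.26) = 0.5053
−0.07·log₂(0.07) = 0.2686
−0.36·log₂(0.36) = 0.5306
Sum ≈ 2.1380 → 2.138 bits.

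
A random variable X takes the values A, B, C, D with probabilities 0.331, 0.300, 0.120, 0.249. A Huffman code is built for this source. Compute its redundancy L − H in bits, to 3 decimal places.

0.084 bits

Entropy H = −Σ p log₂ p ≈ 1.9156 bits.
Huffman merges: 3/25+249/1000→369/1000; 3/10+331/1000→631/1000; 369/1000+631/1000→1. L = 2 ≈ 2.0000.
L − H = 2.0000 − 1.9156 = 0.084 bits.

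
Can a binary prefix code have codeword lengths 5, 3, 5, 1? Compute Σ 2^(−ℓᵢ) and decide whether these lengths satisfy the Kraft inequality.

0.6875; yes

With common denominator 2^5 = 32: Σ 2^(−ℓᵢ) = 1/32 + 4/32 + 1/32 + 16/32 = 22/32 = 0.6875.
Kraft's inequality requires Σ ≤ 1; here Σ = 0.6875 ≤ 1, so such a prefix code exists.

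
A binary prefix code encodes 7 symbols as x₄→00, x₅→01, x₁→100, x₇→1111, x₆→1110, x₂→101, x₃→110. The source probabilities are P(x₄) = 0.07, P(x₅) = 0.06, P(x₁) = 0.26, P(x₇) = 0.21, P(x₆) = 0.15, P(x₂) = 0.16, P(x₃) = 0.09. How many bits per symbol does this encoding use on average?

L̄ = Σ pᵢ·ℓᵢ = 0.07·2 + 0.06·2 + 0.26·3 + 0.21·4 + 0.15·4 + 0.16·3 + 0.09·3 = 3.23 bits/symbol.

3.23 bits/symbol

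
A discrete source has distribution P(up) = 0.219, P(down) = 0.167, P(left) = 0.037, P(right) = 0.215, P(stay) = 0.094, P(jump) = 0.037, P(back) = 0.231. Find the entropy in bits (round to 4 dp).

2.5488 bits

H = −Σ pᵢ log₂ pᵢ.
−0.219·log₂(0.219) = 0.4798
−0.167·log₂(0.167) = 0.4312
−0.037·log₂(0.037) = 0.1760
−0.215·log₂(0.215) = 0.4768
−0.094·log₂(0.094) = 0.3207
−0.037·log₂(0.037) = 0.1760
−0.231·log₂(0.231) = 0.4883
Sum ≈ 2.5488 → 2.5488 bits.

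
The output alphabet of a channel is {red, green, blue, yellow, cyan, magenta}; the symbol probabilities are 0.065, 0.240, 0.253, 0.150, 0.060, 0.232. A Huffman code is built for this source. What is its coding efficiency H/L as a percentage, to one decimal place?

Entropy H = −Σ p log₂ p ≈ 2.3952 bits.
Huffman merges: 3/50+13/200→1/8; 1/8+3/20→11/40; 29/125+6/25→59/125; 253/1000+11/40→66/125; 59/125+66/125→1. L = 12/5 ≈ 2.4000.
Efficiency = H/L = 2.3952/2.4000 = 99.8%.

99.8%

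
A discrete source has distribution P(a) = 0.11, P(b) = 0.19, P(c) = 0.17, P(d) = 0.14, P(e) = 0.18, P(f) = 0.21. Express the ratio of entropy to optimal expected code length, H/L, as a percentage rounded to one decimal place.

Entropy H = −Σ p log₂ p ≈ 2.5553 bits.
Huffman merges: 11/100+7/50→1/4; 17/100+9/50→7/20; 19/100+21/100→2/5; 1/4+7/20→3/5; 2/5+3/5→1. L = 13/5 ≈ 2.6000.
Efficiency = H/L = 2.5553/2.6000 = 98.3%.

98.3%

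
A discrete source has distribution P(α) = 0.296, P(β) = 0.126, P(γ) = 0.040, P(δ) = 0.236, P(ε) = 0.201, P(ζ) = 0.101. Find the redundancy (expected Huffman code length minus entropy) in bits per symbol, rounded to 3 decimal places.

Entropy H = −Σ p log₂ p ≈ 2.3731 bits.
Huffman merges: 1/25+101/1000→141/1000; 63/500+141/1000→267/1000; 201/1000+59/250→437/1000; 267/1000+37/125→563/1000; 437/1000+563/1000→1. L = 301/125 ≈ 2.4080.
L − H = 2.4080 − 2.3731 = 0.035 bits.

0.035 bits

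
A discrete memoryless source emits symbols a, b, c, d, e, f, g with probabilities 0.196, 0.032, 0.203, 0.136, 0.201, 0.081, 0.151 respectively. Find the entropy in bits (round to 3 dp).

H = −Σ pᵢ log₂ pᵢ.
−0.196·log₂(0.196) = 0.4608
−0.032·log₂(0.032) = 0.1589
−0.203·log₂(0.203) = 0.4670
−0.136·log₂(0.136) = 0.3915
−0.201·log₂(0.201) = 0.4653
−0.081·log₂(0.081) = 0.2937
−0.151·log₂(0.151) = 0.4118
Sum ≈ 2.6490 → 2.649 bits.

2.649 bits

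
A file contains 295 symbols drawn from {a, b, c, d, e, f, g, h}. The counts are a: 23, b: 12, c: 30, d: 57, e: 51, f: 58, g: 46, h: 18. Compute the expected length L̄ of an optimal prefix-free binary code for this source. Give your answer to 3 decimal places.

2.892 bits/symbol

Probabilities are the counts divided by 295.
Repeatedly combine the two least-probable nodes; the expected code length is the sum of the merged weights.
merge 12/295 + 18/295 → 6/59
merge 23/295 + 6/59 → 53/295
merge 6/59 + 46/295 → 76/295
merge 51/295 + 53/295 → 104/295
merge 57/295 + 58/295 → 23/59
merge 76/295 + 104/295 → 36/59
merge 23/59 + 36/59 → 1
L = 6/59 + 53/295 + 76/295 + 104/295 + 23/59 + 36/59 + 1 = 853/295 ≈ 2.892 bits/symbol.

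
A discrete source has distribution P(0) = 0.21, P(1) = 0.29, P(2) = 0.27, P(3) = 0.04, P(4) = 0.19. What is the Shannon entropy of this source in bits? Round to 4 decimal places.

2.1417 bits

H = −Σ pᵢ log₂ pᵢ.
−0.21·log₂(0.21) = 0.4728
−0.29·log₂(0.29) = 0.5179
−0.27·log₂(0.27) = 0.5100
−0.04·log₂(0.04) = 0.1858
−0.19·log₂(0.19) = 0.4552
Sum ≈ 2.1417 → 2.1417 bits.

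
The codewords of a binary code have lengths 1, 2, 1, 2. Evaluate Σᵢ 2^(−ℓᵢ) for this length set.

1.5

With common denominator 2^2 = 4: Σ 2^(−ℓᵢ) = 2/4 + 1/4 + 2/4 + 1/4 = 6/4 = 1.5.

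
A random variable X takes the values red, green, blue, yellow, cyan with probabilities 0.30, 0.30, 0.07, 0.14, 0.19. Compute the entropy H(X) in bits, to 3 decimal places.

2.163 bits

H = −Σ pᵢ log₂ pᵢ.
−0.30·log₂(0.30) = 0.5211
−0.30·log₂(0.30) = 0.5211
−0.07·log₂(0.07) = 0.2686
−0.14·log₂(0.14) = 0.3971
−0.19·log₂(0.19) = 0.4552
Sum ≈ 2.1631 → 2.163 bits.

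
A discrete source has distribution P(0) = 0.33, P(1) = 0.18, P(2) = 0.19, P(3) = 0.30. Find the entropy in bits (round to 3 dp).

H = −Σ pᵢ log₂ pᵢ.
−0.33·log₂(0.33) = 0.5278
−0.18·log₂(0.18) = 0.4453
−0.19·log₂(0.19) = 0.4552
−0.30·log₂(0.30) = 0.5211
Sum ≈ 1.9494 → 1.949 bits.

1.949 bits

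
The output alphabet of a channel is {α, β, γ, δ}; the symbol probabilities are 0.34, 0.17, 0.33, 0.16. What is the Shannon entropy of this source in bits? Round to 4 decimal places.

H = −Σ pᵢ log₂ pᵢ.
−0.34·log₂(0.34) = 0.5292
−0.17·log₂(0.17) = 0.4346
−0.33·log₂(0.33) = 0.5278
−0.16·log₂(0.16) = 0.4230
Sum ≈ 1.9146 → 1.9146 bits.

1.9146 bits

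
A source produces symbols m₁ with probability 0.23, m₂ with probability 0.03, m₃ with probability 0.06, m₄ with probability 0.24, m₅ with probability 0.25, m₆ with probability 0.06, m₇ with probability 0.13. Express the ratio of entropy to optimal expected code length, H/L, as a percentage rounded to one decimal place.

99.3%

Entropy H = −Σ p log₂ p ≈ 2.5033 bits.
Huffman merges: 3/100+3/50→9/100; 3/50+9/100→3/20; 13/100+3/20→7/25; 23/100+6/25→47/100; 1/4+7/25→53/100; 47/100+53/100→1. L = 63/25 ≈ 2.5200.
Efficiency = H/L = 2.5033/2.5200 = 99.3%.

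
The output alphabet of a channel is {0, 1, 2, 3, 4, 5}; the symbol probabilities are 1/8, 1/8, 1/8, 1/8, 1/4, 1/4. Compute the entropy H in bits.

2.5 bits

Each probability is a power of 1/2, so log₂(1/p) is an integer.
H = Σ p·log₂(1/p) = 1/8·3 + 1/8·3 + 1/8·3 + 1/8·3 + 1/4·2 + 1/4·2 = 2.5 bits.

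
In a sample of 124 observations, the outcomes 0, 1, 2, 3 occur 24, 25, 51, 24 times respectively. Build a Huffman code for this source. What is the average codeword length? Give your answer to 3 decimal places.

1.976 bits/symbol

Probabilities are the counts divided by 124.
Repeatedly combine the two least-probable nodes; the expected code length is the sum of the merged weights.
merge 6/31 + 6/31 → 12/31
merge 25/124 + 12/31 → 73/124
merge 51/124 + 73/124 → 1
L = 12/31 + 73/124 + 1 = 245/124 ≈ 1.976 bits/symbol.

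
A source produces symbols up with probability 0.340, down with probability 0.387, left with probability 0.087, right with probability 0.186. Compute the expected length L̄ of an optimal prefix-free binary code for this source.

Repeatedly combine the two least-probable nodes; the expected code length is the sum of the merged weights.
merge 87/1000 + 93/500 → 273/1000
merge 273/1000 + 17/50 → 613/1000
merge 387/1000 + 613/1000 → 1
L = 273/1000 + 613/1000 + 1 = 943/500 = 1.886 bits/symbol.

1.886 bits/symbol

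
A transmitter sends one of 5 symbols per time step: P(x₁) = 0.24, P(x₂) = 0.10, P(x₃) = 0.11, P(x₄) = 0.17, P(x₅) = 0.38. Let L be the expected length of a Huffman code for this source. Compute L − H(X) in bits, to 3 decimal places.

0.068 bits

Entropy H = −Σ p log₂ p ≈ 2.1417 bits.
Huffman merges: 1/10+11/100→21/100; 17/100+21/100→19/50; 6/25+19/50→31/50; 19/50+31/50→1. L = 221/100 ≈ 2.2100.
L − H = 2.2100 − 2.1417 = 0.068 bits.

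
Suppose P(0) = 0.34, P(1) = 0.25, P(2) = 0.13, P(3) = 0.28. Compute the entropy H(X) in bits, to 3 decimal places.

1.926 bits

H = −Σ pᵢ log₂ pᵢ.
−0.34·log₂(0.34) = 0.5292
−0.25·log₂(0.25) = 0.5000
−0.13·log₂(0.13) = 0.3826
−0.28·log₂(0.28) = 0.5142
Sum ≈ 1.9260 → 1.926 bits.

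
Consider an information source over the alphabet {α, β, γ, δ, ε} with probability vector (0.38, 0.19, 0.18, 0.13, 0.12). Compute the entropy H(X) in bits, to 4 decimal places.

H = −Σ pᵢ log₂ pᵢ.
−0.38·log₂(0.38) = 0.5305
−0.19·log₂(0.19) = 0.4552
−0.18·log₂(0.18) = 0.4453
−0.13·log₂(0.13) = 0.3826
−0.12·log₂(0.12) = 0.3671
Sum ≈ 2.1807 → 2.1807 bits.

2.1807 bits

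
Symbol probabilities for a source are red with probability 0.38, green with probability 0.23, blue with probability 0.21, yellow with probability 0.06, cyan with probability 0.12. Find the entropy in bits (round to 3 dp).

2.102 bits

H = −Σ pᵢ log₂ pᵢ.
−0.38·log₂(0.38) = 0.5305
−0.23·log₂(0.23) = 0.4877
−0.21·log₂(0.21) = 0.4728
−0.06·log₂(0.06) = 0.2435
−0.12·log₂(0.12) = 0.3671
Sum ≈ 2.1015 → 2.102 bits.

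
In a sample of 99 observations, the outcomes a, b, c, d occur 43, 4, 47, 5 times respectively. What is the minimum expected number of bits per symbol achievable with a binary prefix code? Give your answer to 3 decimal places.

1.616 bits/symbol

Probabilities are the counts divided by 99.
Repeatedly combine the two least-probable nodes; the expected code length is the sum of the merged weights.
merge 4/99 + 5/99 → 1/11
merge 1/11 + 43/99 → 52/99
merge 47/99 + 52/99 → 1
L = 1/11 + 52/99 + 1 = 160/99 ≈ 1.616 bits/symbol.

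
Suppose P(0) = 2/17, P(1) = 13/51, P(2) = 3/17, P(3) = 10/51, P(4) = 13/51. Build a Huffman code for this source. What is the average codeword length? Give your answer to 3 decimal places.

2.294 bits/symbol

Repeatedly combine the two least-probable nodes; the expected code length is the sum of the merged weights.
merge 2/17 + 3/17 → 5/17
merge 10/51 + 13/51 → 23/51
merge 13/51 + 5/17 → 28/51
merge 23/51 + 28/51 → 1
L = 5/17 + 23/51 + 28/51 + 1 = 39/17 ≈ 2.294 bits/symbol.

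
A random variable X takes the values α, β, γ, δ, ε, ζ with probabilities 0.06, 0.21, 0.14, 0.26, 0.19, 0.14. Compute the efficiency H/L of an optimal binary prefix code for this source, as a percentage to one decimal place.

97.7%

Entropy H = −Σ p log₂ p ≈ 2.4711 bits.
Huffman merges: 3/50+7/50→1/5; 7/50+19/100→33/100; 1/5+21/100→41/100; 13/50+33/100→59/100; 41/100+59/100→1. L = 253/100 ≈ 2.5300.
Efficiency = H/L = 2.4711/2.5300 = 97.7%.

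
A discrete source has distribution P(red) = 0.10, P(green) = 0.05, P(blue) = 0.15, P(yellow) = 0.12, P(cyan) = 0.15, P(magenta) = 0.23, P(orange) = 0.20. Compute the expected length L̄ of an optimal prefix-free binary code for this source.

Repeatedly combine the two least-probable nodes; the expected code length is the sum of the merged weights.
merge 1/20 + 1/10 → 3/20
merge 3/25 + 3/20 → 27/100
merge 3/20 + 3/20 → 3/10
merge 1/5 + 23/100 → 43/100
merge 27/100 + 3/10 → 57/100
merge 43/100 + 57/100 → 1
L = 3/20 + 27/100 + 3/10 + 43/100 + 57/100 + 1 = 68/25 = 2.72 bits/symbol.

2.72 bits/symbol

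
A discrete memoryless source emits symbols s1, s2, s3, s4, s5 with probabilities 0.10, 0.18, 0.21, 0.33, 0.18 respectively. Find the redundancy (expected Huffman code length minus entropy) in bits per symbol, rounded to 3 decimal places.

0.057 bits

Entropy H = −Σ p log₂ p ≈ 2.2235 bits.
Huffman merges: 1/10+9/50→7/25; 9/50+21/100→39/100; 7/25+33/100→61/100; 39/100+61/100→1. L = 57/25 ≈ 2.2800.
L − H = 2.2800 − 2.2235 = 0.057 bits.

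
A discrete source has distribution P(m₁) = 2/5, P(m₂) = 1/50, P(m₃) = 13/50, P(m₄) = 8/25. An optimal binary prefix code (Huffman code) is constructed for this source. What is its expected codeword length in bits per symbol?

1.88 bits/symbol

Repeatedly combine the two least-probable nodes; the expected code length is the sum of the merged weights.
merge 1/50 + 13/50 → 7/25
merge 7/25 + 8/25 → 3/5
merge 2/5 + 3/5 → 1
L = 7/25 + 3/5 + 1 = 47/25 = 1.88 bits/symbol.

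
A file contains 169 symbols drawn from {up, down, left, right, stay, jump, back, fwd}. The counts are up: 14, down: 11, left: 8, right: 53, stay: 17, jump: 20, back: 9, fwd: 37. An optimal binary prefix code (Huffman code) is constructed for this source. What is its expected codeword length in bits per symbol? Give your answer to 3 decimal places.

Probabilities are the counts divided by 169.
Repeatedly combine the two least-probable nodes; the expected code length is the sum of the merged weights.
merge 8/169 + 9/169 → 17/169
merge 11/169 + 14/169 → 25/169
merge 17/169 + 17/169 → 34/169
merge 20/169 + 25/169 → 45/169
merge 34/169 + 37/169 → 71/169
merge 45/169 + 53/169 → 98/169
merge 71/169 + 98/169 → 1
L = 17/169 + 25/169 + 34/169 + 45/169 + 71/169 + 98/169 + 1 = 459/169 ≈ 2.716 bits/symbol.

2.716 bits/symbol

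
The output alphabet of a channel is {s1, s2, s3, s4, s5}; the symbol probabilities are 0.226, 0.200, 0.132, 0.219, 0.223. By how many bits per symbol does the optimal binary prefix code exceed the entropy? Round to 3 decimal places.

0.034 bits

Entropy H = −Σ p log₂ p ≈ 2.2975 bits.
Huffman merges: 33/250+1/5→83/250; 219/1000+223/1000→221/500; 113/500+83/250→279/500; 221/500+279/500→1. L = 583/250 ≈ 2.3320.
L − H = 2.3320 − 2.2975 = 0.034 bits.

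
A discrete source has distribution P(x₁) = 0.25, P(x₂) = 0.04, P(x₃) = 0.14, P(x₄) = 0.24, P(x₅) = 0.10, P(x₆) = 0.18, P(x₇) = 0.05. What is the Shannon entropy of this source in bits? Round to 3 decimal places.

2.571 bits

H = −Σ pᵢ log₂ pᵢ.
−0.25·log₂(0.25) = 0.5000
−0.04·log₂(0.04) = 0.1858
−0.14·log₂(0.14) = 0.3971
−0.24·log₂(0.24) = 0.4941
−0.10·log₂(0.10) = 0.3322
−0.18·log₂(0.18) = 0.4453
−0.05·log₂(0.05) = 0.2161
Sum ≈ 2.5706 → 2.571 bits.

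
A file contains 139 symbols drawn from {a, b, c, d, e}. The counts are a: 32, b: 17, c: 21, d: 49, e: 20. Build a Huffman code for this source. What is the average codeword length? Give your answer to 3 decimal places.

2.266 bits/symbol

Probabilities are the counts divided by 139.
Repeatedly combine the two least-probable nodes; the expected code length is the sum of the merged weights.
merge 17/139 + 20/139 → 37/139
merge 21/139 + 32/139 → 53/139
merge 37/139 + 49/139 → 86/139
merge 53/139 + 86/139 → 1
L = 37/139 + 53/139 + 86/139 + 1 = 315/139 ≈ 2.266 bits/symbol.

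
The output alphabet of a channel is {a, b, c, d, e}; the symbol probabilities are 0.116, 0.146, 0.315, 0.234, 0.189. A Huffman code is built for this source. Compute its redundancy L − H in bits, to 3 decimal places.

0.027 bits

Entropy H = −Σ p log₂ p ≈ 2.2354 bits.
Huffman merges: 29/250+73/500→131/500; 189/1000+117/500→423/1000; 131/500+63/200→577/1000; 423/1000+577/1000→1. L = 1131/500 ≈ 2.2620.
L − H = 2.2620 − 2.2354 = 0.027 bits.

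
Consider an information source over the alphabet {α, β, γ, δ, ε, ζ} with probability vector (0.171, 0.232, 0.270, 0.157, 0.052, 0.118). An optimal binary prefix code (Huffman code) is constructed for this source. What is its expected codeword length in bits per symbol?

2.497 bits/symbol

Repeatedly combine the two least-probable nodes; the expected code length is the sum of the merged weights.
merge 13/250 + 59/500 → 17/100
merge 157/1000 + 17/100 → 327/1000
merge 171/1000 + 29/125 → 403/1000
merge 27/100 + 327/1000 → 597/1000
merge 403/1000 + 597/1000 → 1
L = 17/100 + 327/1000 + 403/1000 + 597/1000 + 1 = 2497/1000 = 2.497 bits/symbol.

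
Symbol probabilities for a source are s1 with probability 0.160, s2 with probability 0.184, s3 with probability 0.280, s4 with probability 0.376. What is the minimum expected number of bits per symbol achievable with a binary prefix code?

1.968 bits/symbol

Repeatedly combine the two least-probable nodes; the expected code length is the sum of the merged weights.
merge 4/25 + 23/125 → 43/125
merge 7/25 + 43/125 → 78/125
merge 47/125 + 78/125 → 1
L = 43/125 + 78/125 + 1 = 246/125 = 1.968 bits/symbol.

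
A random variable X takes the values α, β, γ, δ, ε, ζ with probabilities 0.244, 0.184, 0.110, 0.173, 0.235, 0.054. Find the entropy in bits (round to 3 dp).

2.452 bits

H = −Σ pᵢ log₂ pᵢ.
−0.244·log₂(0.244) = 0.4966
−0.184·log₂(0.184) = 0.4494
−0.110·log₂(0.110) = 0.3503
−0.173·log₂(0.173) = 0.4379
−0.235·log₂(0.235) = 0.4910
−0.054·log₂(0.054) = 0.2274
Sum ≈ 2.4525 → 2.452 bits.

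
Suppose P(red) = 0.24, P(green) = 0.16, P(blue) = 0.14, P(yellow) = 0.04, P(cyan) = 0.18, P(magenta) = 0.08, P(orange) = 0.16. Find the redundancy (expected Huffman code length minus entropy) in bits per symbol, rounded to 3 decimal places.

Entropy H = −Σ p log₂ p ≈ 2.6598 bits.
Huffman merges: 1/25+2/25→3/25; 3/25+7/50→13/50; 4/25+4/25→8/25; 9/50+6/25→21/50; 13/50+8/25→29/50; 21/50+29/50→1. L = 27/10 ≈ 2.7000.
L − H = 2.7000 − 2.6598 = 0.040 bits.

0.040 bits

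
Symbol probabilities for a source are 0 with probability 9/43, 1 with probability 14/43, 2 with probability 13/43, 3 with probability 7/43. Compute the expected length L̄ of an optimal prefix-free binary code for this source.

2 bits/symbol

Repeatedly combine the two least-probable nodes; the expected code length is the sum of the merged weights.
merge 7/43 + 9/43 → 16/43
merge 13/43 + 14/43 → 27/43
merge 16/43 + 27/43 → 1
L = 16/43 + 27/43 + 1 = 2 bits/symbol.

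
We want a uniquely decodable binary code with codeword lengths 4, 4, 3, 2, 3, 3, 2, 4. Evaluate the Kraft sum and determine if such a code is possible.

1.0625; no

With common denominator 2^4 = 16: Σ 2^(−ℓᵢ) = 1/16 + 1/16 + 2/16 + 4/16 + 2/16 + 2/16 + 4/16 + 1/16 = 17/16 = 1.0625.
Kraft's inequality requires Σ ≤ 1; here Σ = 1.0625 > 1, so no such prefix code exists.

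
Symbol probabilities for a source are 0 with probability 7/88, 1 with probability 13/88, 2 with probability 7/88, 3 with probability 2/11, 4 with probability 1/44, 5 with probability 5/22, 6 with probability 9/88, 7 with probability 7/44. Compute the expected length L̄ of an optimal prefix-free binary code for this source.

Repeatedly combine the two least-probable nodes; the expected code length is the sum of the merged weights.
merge 1/44 + 7/88 → 9/88
merge 7/88 + 9/88 → 2/11
merge 9/88 + 13/88 → 1/4
merge 7/44 + 2/11 → 15/44
merge 2/11 + 5/22 → 9/22
merge 1/4 + 15/44 → 13/22
merge 9/22 + 13/22 → 1
L = 9/88 + 2/11 + 1/4 + 15/44 + 9/22 + 13/22 + 1 = 23/8 = 2.875 bits/symbol.

2.875 bits/symbol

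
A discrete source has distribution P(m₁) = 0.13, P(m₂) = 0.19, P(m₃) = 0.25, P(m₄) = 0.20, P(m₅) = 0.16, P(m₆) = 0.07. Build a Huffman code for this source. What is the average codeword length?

Repeatedly combine the two least-probable nodes; the expected code length is the sum of the merged weights.
merge 7/100 + 13/100 → 1/5
merge 4/25 + 19/100 → 7/20
merge 1/5 + 1/5 → 2/5
merge 1/4 + 7/20 → 3/5
merge 2/5 + 3/5 → 1
L = 1/5 + 7/20 + 2/5 + 3/5 + 1 = 51/20 = 2.55 bits/symbol.

2.55 bits/symbol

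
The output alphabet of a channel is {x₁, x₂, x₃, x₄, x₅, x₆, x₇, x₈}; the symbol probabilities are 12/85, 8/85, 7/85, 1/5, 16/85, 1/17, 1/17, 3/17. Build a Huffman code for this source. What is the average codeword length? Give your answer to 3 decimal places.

Repeatedly combine the two least-probable nodes; the expected code length is the sum of the merged weights.
merge 1/17 + 1/17 → 2/17
merge 7/85 + 8/85 → 3/17
merge 2/17 + 12/85 → 22/85
merge 3/17 + 3/17 → 6/17
merge 16/85 + 1/5 → 33/85
merge 22/85 + 6/17 → 52/85
merge 33/85 + 52/85 → 1
L = 2/17 + 3/17 + 22/85 + 6/17 + 33/85 + 52/85 + 1 = 247/85 ≈ 2.906 bits/symbol.

2.906 bits/symbol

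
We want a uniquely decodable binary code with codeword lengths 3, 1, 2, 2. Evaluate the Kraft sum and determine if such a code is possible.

1.125; no

With common denominator 2^3 = 8: Σ 2^(−ℓᵢ) = 1/8 + 4/8 + 2/8 + 2/8 = 9/8 = 1.125.
Kraft's inequality requires Σ ≤ 1; here Σ = 1.125 > 1, so no such prefix code exists.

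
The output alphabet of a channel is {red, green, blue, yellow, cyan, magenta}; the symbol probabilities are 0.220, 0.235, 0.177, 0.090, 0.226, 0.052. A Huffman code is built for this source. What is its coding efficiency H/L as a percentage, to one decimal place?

98.9%

Entropy H = −Σ p log₂ p ≈ 2.4331 bits.
Huffman merges: 13/250+9/100→71/500; 71/500+177/1000→319/1000; 11/50+113/500→223/500; 47/200+319/1000→277/500; 223/500+277/500→1. L = 2461/1000 ≈ 2.4610.
Efficiency = H/L = 2.4331/2.4610 = 98.9%.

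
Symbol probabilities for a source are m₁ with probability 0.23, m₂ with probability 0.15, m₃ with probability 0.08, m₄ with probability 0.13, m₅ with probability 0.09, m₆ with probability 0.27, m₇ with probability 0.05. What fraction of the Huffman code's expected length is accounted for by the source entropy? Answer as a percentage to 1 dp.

Entropy H = −Σ p log₂ p ≈ 2.6111 bits.
Huffman merges: 1/20+2/25→13/100; 9/100+13/100→11/50; 13/100+3/20→7/25; 11/50+23/100→9/20; 27/100+7/25→11/20; 9/20+11/20→1. L = 263/100 ≈ 2.6300.
Efficiency = H/L = 2.6111/2.6300 = 99.3%.

99.3%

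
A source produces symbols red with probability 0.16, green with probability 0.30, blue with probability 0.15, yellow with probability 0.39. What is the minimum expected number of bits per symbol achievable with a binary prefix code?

Repeatedly combine the two least-probable nodes; the expected code length is the sum of the merged weights.
merge 3/20 + 4/25 → 31/100
merge 3/10 + 31/100 → 61/100
merge 39/100 + 61/100 → 1
L = 31/100 + 61/100 + 1 = 48/25 = 1.92 bits/symbol.

1.92 bits/symbol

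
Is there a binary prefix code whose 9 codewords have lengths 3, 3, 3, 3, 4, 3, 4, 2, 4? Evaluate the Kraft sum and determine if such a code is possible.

With common denominator 2^4 = 16: Σ 2^(−ℓᵢ) = 2/16 + 2/16 + 2/16 + 2/16 + 1/16 + 2/16 + 1/16 + 4/16 + 1/16 = 17/16 = 1.0625.
Kraft's inequality requires Σ ≤ 1; here Σ = 1.0625 > 1, so no such prefix code exists.

1.0625; no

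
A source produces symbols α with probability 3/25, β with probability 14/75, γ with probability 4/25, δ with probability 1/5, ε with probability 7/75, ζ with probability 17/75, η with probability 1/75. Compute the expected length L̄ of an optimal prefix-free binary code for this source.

Repeatedly combine the two least-probable nodes; the expected code length is the sum of the merged weights.
merge 1/75 + 7/75 → 8/75
merge 8/75 + 3/25 → 17/75
merge 4/25 + 14/75 → 26/75
merge 1/5 + 17/75 → 32/75
merge 17/75 + 26/75 → 43/75
merge 32/75 + 43/75 → 1
L = 8/75 + 17/75 + 26/75 + 32/75 + 43/75 + 1 = 67/25 = 2.68 bits/symbol.

2.68 bits/symbol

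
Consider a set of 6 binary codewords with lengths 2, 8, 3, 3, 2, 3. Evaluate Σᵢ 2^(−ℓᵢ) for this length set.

0.87890625

With common denominator 2^8 = 256: Σ 2^(−ℓᵢ) = 64/256 + 1/256 + 32/256 + 32/256 + 64/256 + 32/256 = 225/256 = 0.87890625.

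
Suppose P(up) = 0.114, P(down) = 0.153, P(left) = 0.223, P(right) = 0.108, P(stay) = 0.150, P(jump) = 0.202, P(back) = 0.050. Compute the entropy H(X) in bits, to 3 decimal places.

2.694 bits

H = −Σ pᵢ log₂ pᵢ.
−0.114·log₂(0.114) = 0.3571
−0.153·log₂(0.153) = 0.4144
−0.223·log₂(0.223) = 0.4828
−0.108·log₂(0.108) = 0.3468
−0.150·log₂(0.150) = 0.4105
−0.202·log₂(0.202) = 0.4661
−0.050·log₂(0.050) = 0.2161
Sum ≈ 2.6939 → 2.694 bits.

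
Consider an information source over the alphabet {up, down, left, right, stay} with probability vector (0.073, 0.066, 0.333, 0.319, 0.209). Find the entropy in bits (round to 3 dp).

2.061 bits

H = −Σ pᵢ log₂ pᵢ.
−0.073·log₂(0.073) = 0.2756
−0.066·log₂(0.066) = 0.2588
−0.333·log₂(0.333) = 0.5283
−0.319·log₂(0.319) = 0.5258
−0.209·log₂(0.209) = 0.4720
Sum ≈ 2.0606 → 2.061 bits.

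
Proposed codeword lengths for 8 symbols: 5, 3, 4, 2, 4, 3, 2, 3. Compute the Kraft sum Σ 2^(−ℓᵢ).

1.03125

With common denominator 2^5 = 32: Σ 2^(−ℓᵢ) = 1/32 + 4/32 + 2/32 + 8/32 + 2/32 + 4/32 + 8/32 + 4/32 = 33/32 = 1.03125.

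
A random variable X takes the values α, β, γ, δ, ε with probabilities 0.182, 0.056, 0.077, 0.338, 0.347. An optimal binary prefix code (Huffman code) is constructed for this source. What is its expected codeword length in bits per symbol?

Repeatedly combine the two least-probable nodes; the expected code length is the sum of the merged weights.
merge 7/125 + 77/1000 → 133/1000
merge 133/1000 + 91/500 → 63/200
merge 63/200 + 169/500 → 653/1000
merge 347/1000 + 653/1000 → 1
L = 133/1000 + 63/200 + 653/1000 + 1 = 2101/1000 = 2.101 bits/symbol.

2.101 bits/symbol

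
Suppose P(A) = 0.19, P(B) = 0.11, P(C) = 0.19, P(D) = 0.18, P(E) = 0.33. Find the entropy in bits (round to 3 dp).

2.234 bits

H = −Σ pᵢ log₂ pᵢ.
−0.19·log₂(0.19) = 0.4552
−0.11·log₂(0.11) = 0.3503
−0.19·log₂(0.19) = 0.4552
−0.18·log₂(0.18) = 0.4453
−0.33·log₂(0.33) = 0.5278
Sum ≈ 2.2339 → 2.234 bits.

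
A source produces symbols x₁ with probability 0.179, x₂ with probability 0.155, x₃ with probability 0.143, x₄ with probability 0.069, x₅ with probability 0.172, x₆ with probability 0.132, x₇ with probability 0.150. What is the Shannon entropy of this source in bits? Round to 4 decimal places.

2.7615 bits

H = −Σ pᵢ log₂ pᵢ.
−0.179·log₂(0.179) = 0.4443
−0.155·log₂(0.155) = 0.4169
−0.143·log₂(0.143) = 0.4012
−0.069·log₂(0.069) = 0.2662
−0.172·log₂(0.172) = 0.4368
−0.132·log₂(0.132) = 0.3856
−0.150·log₂(0.150) = 0.4105
Sum ≈ 2.7615 → 2.7615 bits.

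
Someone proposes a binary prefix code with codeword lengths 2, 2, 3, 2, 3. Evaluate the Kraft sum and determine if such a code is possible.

1; yes

With common denominator 2^3 = 8: Σ 2^(−ℓᵢ) = 2/8 + 2/8 + 1/8 + 2/8 + 1/8 = 8/8 = 1.
Kraft's inequality requires Σ ≤ 1; here Σ = 1 ≤ 1, so such a prefix code exists.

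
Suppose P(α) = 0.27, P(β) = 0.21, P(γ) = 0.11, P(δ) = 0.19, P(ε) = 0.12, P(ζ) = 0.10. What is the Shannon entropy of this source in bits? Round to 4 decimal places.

2.4876 bits

H = −Σ pᵢ log₂ pᵢ.
−0.27·log₂(0.27) = 0.5100
−0.21·log₂(0.21) = 0.4728
−0.11·log₂(0.11) = 0.3503
−0.19·log₂(0.19) = 0.4552
−0.12·log₂(0.12) = 0.3671
−0.10·log₂(0.10) = 0.3322
Sum ≈ 2.4876 → 2.4876 bits.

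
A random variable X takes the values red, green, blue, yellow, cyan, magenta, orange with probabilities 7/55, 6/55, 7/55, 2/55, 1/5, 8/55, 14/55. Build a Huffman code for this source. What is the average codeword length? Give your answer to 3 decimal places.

2.691 bits/symbol

Repeatedly combine the two least-probable nodes; the expected code length is the sum of the merged weights.
merge 2/55 + 6/55 → 8/55
merge 7/55 + 7/55 → 14/55
merge 8/55 + 8/55 → 16/55
merge 1/5 + 14/55 → 5/11
merge 14/55 + 16/55 → 6/11
merge 5/11 + 6/11 → 1
L = 8/55 + 14/55 + 16/55 + 5/11 + 6/11 + 1 = 148/55 ≈ 2.691 bits/symbol.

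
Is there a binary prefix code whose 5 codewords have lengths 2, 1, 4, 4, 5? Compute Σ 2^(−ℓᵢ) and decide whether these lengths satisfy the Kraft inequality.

With common denominator 2^5 = 32: Σ 2^(−ℓᵢ) = 8/32 + 16/32 + 2/32 + 2/32 + 1/32 = 29/32 = 0.90625.
Kraft's inequality requires Σ ≤ 1; here Σ = 0.90625 ≤ 1, so such a prefix code exists.

0.90625; yes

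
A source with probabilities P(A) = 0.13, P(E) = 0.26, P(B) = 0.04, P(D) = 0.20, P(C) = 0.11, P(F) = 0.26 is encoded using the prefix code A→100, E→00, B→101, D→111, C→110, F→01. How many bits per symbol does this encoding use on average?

L̄ = Σ pᵢ·ℓᵢ = 0.13·3 + 0.26·2 + 0.04·3 + 0.20·3 + 0.11·3 + 0.26·2 = 2.48 bits/symbol.

2.48 bits/symbol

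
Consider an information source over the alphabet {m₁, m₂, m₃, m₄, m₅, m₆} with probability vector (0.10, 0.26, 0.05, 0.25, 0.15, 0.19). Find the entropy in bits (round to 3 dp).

2.419 bits

H = −Σ pᵢ log₂ pᵢ.
−0.10·log₂(0.10) = 0.3322
−0.26·log₂(0.26) = 0.5053
−0.05·log₂(0.05) = 0.2161
−0.25·log₂(0.25) = 0.5000
−0.15·log₂(0.15) = 0.4105
−0.19·log₂(0.19) = 0.4552
Sum ≈ 2.4193 → 2.419 bits.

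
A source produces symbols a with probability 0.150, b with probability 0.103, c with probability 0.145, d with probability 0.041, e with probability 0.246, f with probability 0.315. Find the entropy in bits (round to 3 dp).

H = −Σ pᵢ log₂ pᵢ.
−0.150·log₂(0.150) = 0.4105
−0.103·log₂(0.103) = 0.3378
−0.145·log₂(0.145) = 0.4040
−0.041·log₂(0.041) = 0.1889
−0.246·log₂(0.246) = 0.4977
−0.315·log₂(0.315) = 0.5250
Sum ≈ 2.3639 → 2.364 bits.

2.364 bits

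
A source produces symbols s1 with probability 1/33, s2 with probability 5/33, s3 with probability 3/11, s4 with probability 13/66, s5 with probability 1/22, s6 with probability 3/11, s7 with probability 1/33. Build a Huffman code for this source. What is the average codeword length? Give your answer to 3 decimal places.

2.424 bits/symbol

Repeatedly combine the two least-probable nodes; the expected code length is the sum of the merged weights.
merge 1/33 + 1/33 → 2/33
merge 1/22 + 2/33 → 7/66
merge 7/66 + 5/33 → 17/66
merge 13/66 + 17/66 → 5/11
merge 3/11 + 3/11 → 6/11
merge 5/11 + 6/11 → 1
L = 2/33 + 7/66 + 17/66 + 5/11 + 6/11 + 1 = 80/33 ≈ 2.424 bits/symbol.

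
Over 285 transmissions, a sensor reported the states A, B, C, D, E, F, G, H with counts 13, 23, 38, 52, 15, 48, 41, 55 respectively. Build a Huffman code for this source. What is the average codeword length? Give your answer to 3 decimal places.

2.902 bits/symbol

Probabilities are the counts divided by 285.
Repeatedly combine the two least-probable nodes; the expected code length is the sum of the merged weights.
merge 13/285 + 1/19 → 28/285
merge 23/285 + 28/285 → 17/95
merge 2/15 + 41/285 → 79/285
merge 16/95 + 17/95 → 33/95
merge 52/285 + 11/57 → 107/285
merge 79/285 + 33/95 → 178/285
merge 107/285 + 178/285 → 1
L = 28/285 + 17/95 + 79/285 + 33/95 + 107/285 + 178/285 + 1 = 827/285 ≈ 2.902 bits/symbol.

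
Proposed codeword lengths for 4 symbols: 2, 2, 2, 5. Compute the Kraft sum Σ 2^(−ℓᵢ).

With common denominator 2^5 = 32: Σ 2^(−ℓᵢ) = 8/32 + 8/32 + 8/32 + 1/32 = 25/32 = 0.78125.

0.78125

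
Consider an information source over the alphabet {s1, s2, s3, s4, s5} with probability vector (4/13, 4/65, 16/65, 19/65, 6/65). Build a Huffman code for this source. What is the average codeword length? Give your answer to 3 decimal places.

Repeatedly combine the two least-probable nodes; the expected code length is the sum of the merged weights.
merge 4/65 + 6/65 → 2/13
merge 2/13 + 16/65 → 2/5
merge 19/65 + 4/13 → 3/5
merge 2/5 + 3/5 → 1
L = 2/13 + 2/5 + 3/5 + 1 = 28/13 ≈ 2.154 bits/symbol.

2.154 bits/symbol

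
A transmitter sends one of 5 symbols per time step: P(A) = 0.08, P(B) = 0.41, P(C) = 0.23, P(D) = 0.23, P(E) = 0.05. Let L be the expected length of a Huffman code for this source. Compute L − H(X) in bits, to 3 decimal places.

0.070 bits

Entropy H = −Σ p log₂ p ≈ 2.0103 bits.
Huffman merges: 1/20+2/25→13/100; 13/100+23/100→9/25; 23/100+9/25→59/100; 41/100+59/100→1. L = 52/25 ≈ 2.0800.
L − H = 2.0800 − 2.0103 = 0.070 bits.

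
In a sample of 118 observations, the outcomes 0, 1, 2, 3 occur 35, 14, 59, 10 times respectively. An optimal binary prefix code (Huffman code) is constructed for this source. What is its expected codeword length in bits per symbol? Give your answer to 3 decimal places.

Probabilities are the counts divided by 118.
Repeatedly combine the two least-probable nodes; the expected code length is the sum of the merged weights.
merge 5/59 + 7/59 → 12/59
merge 12/59 + 35/118 → 1/2
merge 1/2 + 1/2 → 1
L = 12/59 + 1/2 + 1 = 201/118 ≈ 1.703 bits/symbol.

1.703 bits/symbol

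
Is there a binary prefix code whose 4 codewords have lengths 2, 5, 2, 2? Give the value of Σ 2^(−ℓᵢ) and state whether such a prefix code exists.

0.78125; yes

With common denominator 2^5 = 32: Σ 2^(−ℓᵢ) = 8/32 + 1/32 + 8/32 + 8/32 = 25/32 = 0.78125.
Kraft's inequality requires Σ ≤ 1; here Σ = 0.78125 ≤ 1, so such a prefix code exists.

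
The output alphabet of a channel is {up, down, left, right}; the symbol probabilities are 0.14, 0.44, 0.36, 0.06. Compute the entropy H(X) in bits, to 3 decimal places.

1.692 bits

H = −Σ pᵢ log₂ pᵢ.
−0.14·log₂(0.14) = 0.3971
−0.44·log₂(0.44) = 0.5211
−0.36·log₂(0.36) = 0.5306
−0.06·log₂(0.06) = 0.2435
Sum ≈ 1.6924 → 1.692 bits.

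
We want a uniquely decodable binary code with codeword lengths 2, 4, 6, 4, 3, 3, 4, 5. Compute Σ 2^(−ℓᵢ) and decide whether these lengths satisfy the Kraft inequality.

With common denominator 2^6 = 64: Σ 2^(−ℓᵢ) = 16/64 + 4/64 + 1/64 + 4/64 + 8/64 + 8/64 + 4/64 + 2/64 = 47/64 = 0.734375.
Kraft's inequality requires Σ ≤ 1; here Σ = 0.734375 ≤ 1, so such a prefix code exists.

0.734375; yes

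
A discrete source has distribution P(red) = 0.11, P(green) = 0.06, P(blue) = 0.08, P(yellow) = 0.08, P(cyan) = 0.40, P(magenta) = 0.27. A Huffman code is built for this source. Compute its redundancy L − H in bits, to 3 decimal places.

Entropy H = −Σ p log₂ p ≈ 2.2156 bits.
Huffman merges: 3/50+2/25→7/50; 2/25+11/100→19/100; 7/50+19/100→33/100; 27/100+33/100→3/5; 2/5+3/5→1. L = 113/50 ≈ 2.2600.
L − H = 2.2600 − 2.2156 = 0.044 bits.

0.044 bits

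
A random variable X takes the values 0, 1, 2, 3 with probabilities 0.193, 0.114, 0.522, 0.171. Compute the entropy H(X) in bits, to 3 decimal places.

1.740 bits

H = −Σ pᵢ log₂ pᵢ.
−0.193·log₂(0.193) = 0.4581
−0.114·log₂(0.114) = 0.3571
−0.522·log₂(0.522) = 0.4896
−0.171·log₂(0.171) = 0.4357
Sum ≈ 1.7405 → 1.740 bits.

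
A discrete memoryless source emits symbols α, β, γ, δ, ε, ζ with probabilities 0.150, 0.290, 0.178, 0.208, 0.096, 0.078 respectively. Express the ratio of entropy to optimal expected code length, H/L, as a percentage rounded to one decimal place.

98.3%

Entropy H = −Σ p log₂ p ≈ 2.4545 bits.
Huffman merges: 39/500+12/125→87/500; 3/20+87/500→81/250; 89/500+26/125→193/500; 29/100+81/250→307/500; 193/500+307/500→1. L = 1249/500 ≈ 2.4980.
Efficiency = H/L = 2.4545/2.4980 = 98.3%.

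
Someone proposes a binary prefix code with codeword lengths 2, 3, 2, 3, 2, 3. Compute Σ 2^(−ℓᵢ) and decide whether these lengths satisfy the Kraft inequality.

With common denominator 2^3 = 8: Σ 2^(−ℓᵢ) = 2/8 + 1/8 + 2/8 + 1/8 + 2/8 + 1/8 = 9/8 = 1.125.
Kraft's inequality requires Σ ≤ 1; here Σ = 1.125 > 1, so no such prefix code exists.

1.125; no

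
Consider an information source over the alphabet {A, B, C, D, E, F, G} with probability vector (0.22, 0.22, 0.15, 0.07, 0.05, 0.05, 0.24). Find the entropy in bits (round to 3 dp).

2.567 bits

H = −Σ pᵢ log₂ pᵢ.
−0.22·log₂(0.22) = 0.4806
−0.22·log₂(0.22) = 0.4806
−0.15·log₂(0.15) = 0.4105
−0.07·log₂(0.07) = 0.2686
−0.05·log₂(0.05) = 0.2161
−0.05·log₂(0.05) = 0.2161
−0.24·log₂(0.24) = 0.4941
Sum ≈ 2.5666 → 2.567 bits.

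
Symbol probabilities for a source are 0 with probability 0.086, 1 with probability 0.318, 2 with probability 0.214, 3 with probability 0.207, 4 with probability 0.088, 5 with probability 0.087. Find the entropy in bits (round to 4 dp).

2.3914 bits

H = −Σ pᵢ log₂ pᵢ.
−0.086·log₂(0.086) = 0.3044
−0.318·log₂(0.318) = 0.5256
−0.214·log₂(0.214) = 0.4760
−0.207·log₂(0.207) = 0.4704
−0.088·log₂(0.088) = 0.3086
−0.087·log₂(0.087) = 0.3065
Sum ≈ 2.3914 → 2.3914 bits.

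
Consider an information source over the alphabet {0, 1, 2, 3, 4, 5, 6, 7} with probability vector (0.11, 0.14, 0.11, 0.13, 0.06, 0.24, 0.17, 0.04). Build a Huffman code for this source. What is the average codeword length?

2.86 bits/symbol

Repeatedly combine the two least-probable nodes; the expected code length is the sum of the merged weights.
merge 1/25 + 3/50 → 1/10
merge 1/10 + 11/100 → 21/100
merge 11/100 + 13/100 → 6/25
merge 7/50 + 17/100 → 31/100
merge 21/100 + 6/25 → 9/20
merge 6/25 + 31/100 → 11/20
merge 9/20 + 11/20 → 1
L = 1/10 + 21/100 + 6/25 + 31/100 + 9/20 + 11/20 + 1 = 143/50 = 2.86 bits/symbol.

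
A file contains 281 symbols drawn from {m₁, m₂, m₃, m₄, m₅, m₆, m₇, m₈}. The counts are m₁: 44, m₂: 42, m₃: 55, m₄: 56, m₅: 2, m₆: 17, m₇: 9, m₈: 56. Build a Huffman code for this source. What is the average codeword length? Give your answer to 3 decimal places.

2.740 bits/symbol

Probabilities are the counts divided by 281.
Repeatedly combine the two least-probable nodes; the expected code length is the sum of the merged weights.
merge 2/281 + 9/281 → 11/281
merge 11/281 + 17/281 → 28/281
merge 28/281 + 42/281 → 70/281
merge 44/281 + 55/281 → 99/281
merge 56/281 + 56/281 → 112/281
merge 70/281 + 99/281 → 169/281
merge 112/281 + 169/281 → 1
L = 11/281 + 28/281 + 70/281 + 99/281 + 112/281 + 169/281 + 1 = 770/281 ≈ 2.740 bits/symbol.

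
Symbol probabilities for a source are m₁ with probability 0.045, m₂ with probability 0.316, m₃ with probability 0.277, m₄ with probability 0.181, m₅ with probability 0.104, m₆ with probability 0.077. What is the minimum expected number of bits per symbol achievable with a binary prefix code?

Repeatedly combine the two least-probable nodes; the expected code length is the sum of the merged weights.
merge 9/200 + 77/1000 → 61/500
merge 13/125 + 61/500 → 113/500
merge 181/1000 + 113/500 → 407/1000
merge 277/1000 + 79/250 → 593/1000
merge 407/1000 + 593/1000 → 1
L = 61/500 + 113/500 + 407/1000 + 593/1000 + 1 = 587/250 = 2.348 bits/symbol.

2.348 bits/symbol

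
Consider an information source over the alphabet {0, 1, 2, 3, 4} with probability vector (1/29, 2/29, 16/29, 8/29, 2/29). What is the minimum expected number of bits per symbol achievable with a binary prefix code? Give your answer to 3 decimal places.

Repeatedly combine the two least-probable nodes; the expected code length is the sum of the merged weights.
merge 1/29 + 2/29 → 3/29
merge 2/29 + 3/29 → 5/29
merge 5/29 + 8/29 → 13/29
merge 13/29 + 16/29 → 1
L = 3/29 + 5/29 + 13/29 + 1 = 50/29 ≈ 1.724 bits/symbol.

1.724 bits/symbol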